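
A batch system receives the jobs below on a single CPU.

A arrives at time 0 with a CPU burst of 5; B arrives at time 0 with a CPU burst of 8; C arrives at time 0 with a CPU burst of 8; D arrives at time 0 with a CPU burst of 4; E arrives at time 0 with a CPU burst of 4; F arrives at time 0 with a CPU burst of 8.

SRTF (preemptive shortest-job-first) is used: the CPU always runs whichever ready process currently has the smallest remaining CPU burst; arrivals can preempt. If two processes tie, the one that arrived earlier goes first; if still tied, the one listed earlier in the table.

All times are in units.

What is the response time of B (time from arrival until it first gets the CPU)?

Schedule: | D 0-4 | E 4-8 | A 8-13 | B 13-21 | C 21-29 | F 29-37 |
Completion: A=13  B=21  C=29  D=4  E=8  F=37
Turnaround (C−A): A=13  B=21  C=29  D=4  E=8  F=37
Response(B) = first start − arrival = 13 − 0 = 13

13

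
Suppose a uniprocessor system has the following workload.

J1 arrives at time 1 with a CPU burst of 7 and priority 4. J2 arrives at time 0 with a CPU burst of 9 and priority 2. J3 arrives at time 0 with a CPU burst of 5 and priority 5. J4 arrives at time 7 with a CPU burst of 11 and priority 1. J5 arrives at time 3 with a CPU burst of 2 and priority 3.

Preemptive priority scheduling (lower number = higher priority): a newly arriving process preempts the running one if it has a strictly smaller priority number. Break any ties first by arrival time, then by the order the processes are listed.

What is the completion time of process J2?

Gantt: | J2 0-7 | J4 7-18 | J2 18-20 | J5 20-22 | J1 22-29 | J3 29-34 |
Completion: J1=29  J2=20  J3=34  J4=18  J5=22
Turnaround (C−A): J1=28  J2=20  J3=34  J4=11  J5=19

20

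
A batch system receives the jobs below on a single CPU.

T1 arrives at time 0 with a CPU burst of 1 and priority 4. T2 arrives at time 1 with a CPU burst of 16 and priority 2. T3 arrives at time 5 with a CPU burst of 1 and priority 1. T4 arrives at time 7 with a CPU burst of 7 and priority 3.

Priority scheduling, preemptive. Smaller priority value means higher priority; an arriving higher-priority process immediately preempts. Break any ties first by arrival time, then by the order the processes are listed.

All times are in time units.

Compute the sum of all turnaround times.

Timeline: | T1 0-1 | T2 1-5 | T3 5-6 | T2 6-18 | T4 18-25 |
Completion: T1=1  T2=18  T3=6  T4=25
Turnaround = completion − arrival: T1=1, T2=17, T3=1, T4=18
Total turnaround = 1 + 17 + 1 + 18 = 37

37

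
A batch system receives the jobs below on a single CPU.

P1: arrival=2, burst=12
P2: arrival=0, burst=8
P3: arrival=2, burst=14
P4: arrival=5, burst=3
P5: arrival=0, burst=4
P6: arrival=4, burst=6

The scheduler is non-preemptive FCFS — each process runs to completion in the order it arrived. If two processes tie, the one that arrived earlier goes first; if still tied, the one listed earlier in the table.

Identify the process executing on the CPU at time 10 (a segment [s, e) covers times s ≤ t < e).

P5

Schedule: | P2 0-8 | P5 8-12 | P1 12-24 | P3 24-38 | P6 38-44 | P4 44-47 |
Completion: P1=24  P2=8  P3=38  P4=47  P5=12  P6=44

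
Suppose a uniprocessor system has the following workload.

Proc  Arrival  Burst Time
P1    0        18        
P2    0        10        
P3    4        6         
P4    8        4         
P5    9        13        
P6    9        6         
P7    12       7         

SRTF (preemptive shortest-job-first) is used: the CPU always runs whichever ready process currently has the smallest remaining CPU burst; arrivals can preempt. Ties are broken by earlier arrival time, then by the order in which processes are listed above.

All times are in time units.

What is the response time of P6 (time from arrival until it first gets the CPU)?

Schedule: | P2 0-10 | P4 10-14 | P3 14-20 | P6 20-26 | P7 26-33 | P5 33-46 | P1 46-64 |
Completion: P1=64  P2=10  P3=20  P4=14  P5=46  P6=26  P7=33
Turnaround (C−A): P1=64  P2=10  P3=16  P4=6  P5=37  P6=17  P7=21
Response(P6) = first start − arrival = 20 − 9 = 11

11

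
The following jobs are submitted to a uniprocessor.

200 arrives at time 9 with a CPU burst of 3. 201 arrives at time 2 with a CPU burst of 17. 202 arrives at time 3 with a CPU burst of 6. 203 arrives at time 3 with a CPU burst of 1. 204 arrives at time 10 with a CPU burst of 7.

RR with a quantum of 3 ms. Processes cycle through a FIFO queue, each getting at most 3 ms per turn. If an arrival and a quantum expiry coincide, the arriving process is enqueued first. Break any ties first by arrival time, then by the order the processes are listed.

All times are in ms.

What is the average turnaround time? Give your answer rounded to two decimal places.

Schedule: | idle 0-2 | 201 2-5 | 202 5-8 | 203 8-9 | 201 9-12 | 202 12-15 | 200 15-18 | 204 18-21 | 201 21-24 | 204 24-27 | 201 27-30 | 204 30-31 | 201 31-36 |
Completion: 200=18  201=36  202=15  203=9  204=31
Turnaround (C−A): 200=9  201=34  202=12  203=6  204=21
Turnaround times: 200=9, 201=34, 202=12, 203=6, 204=21
Average turnaround = (9+34+12+6+21) / 5 = 82/5 = 16.40

16.40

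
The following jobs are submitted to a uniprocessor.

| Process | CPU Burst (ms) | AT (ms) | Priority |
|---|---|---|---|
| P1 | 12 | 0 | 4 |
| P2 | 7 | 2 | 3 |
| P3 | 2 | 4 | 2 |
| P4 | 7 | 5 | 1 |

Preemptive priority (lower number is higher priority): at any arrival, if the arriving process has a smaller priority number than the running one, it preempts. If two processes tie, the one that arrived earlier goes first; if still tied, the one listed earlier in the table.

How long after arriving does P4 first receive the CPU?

Gantt: | P1 0-2 | P2 2-4 | P3 4-5 | P4 5-12 | P3 12-13 | P2 13-18 | P1 18-28 |
Completion: P1=28  P2=18  P3=13  P4=12
Turnaround (C−A): P1=28  P2=16  P3=9  P4=7
Response(P4) = first start − arrival = 5 − 5 = 0

0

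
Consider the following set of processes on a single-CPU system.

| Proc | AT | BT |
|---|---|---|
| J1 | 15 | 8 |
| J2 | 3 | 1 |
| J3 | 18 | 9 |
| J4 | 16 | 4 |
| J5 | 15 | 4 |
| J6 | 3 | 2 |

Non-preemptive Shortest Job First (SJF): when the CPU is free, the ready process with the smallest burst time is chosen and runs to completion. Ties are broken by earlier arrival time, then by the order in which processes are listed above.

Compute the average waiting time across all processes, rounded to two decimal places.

4.17

Timeline: | idle 0-3 | J2 3-4 | J6 4-6 | idle 6-15 | J5 15-19 | J4 19-23 | J1 23-31 | J3 31-40 |
Completion: J1=31  J2=4  J3=40  J4=23  J5=19  J6=6
Turnaround (C−A): J1=16  J2=1  J3=22  J4=7  J5=4  J6=3
Waiting times: J1=8, J2=0, J3=13, J4=3, J5=0, J6=1
Average waiting = (8+0+13+3+0+1) / 6 = 25/6 = 4.17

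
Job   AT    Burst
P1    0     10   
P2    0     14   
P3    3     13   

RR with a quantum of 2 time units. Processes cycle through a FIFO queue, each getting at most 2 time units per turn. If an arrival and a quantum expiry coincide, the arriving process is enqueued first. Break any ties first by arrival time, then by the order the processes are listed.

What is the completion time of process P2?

Timeline: | P1 0-2 | P2 2-4 | P1 4-6 | P3 6-8 | P2 8-10 | P1 10-12 | P3 12-14 | P2 14-16 | P1 16-18 | P3 18-20 | P2 20-22 | P1 22-24 | P3 24-26 | P2 26-28 | P3 28-30 | P2 30-32 | P3 32-34 | P2 34-36 | P3 36-37 |
Completion: P1=24  P2=36  P3=37
Turnaround (C−A): P1=24  P2=36  P3=34

36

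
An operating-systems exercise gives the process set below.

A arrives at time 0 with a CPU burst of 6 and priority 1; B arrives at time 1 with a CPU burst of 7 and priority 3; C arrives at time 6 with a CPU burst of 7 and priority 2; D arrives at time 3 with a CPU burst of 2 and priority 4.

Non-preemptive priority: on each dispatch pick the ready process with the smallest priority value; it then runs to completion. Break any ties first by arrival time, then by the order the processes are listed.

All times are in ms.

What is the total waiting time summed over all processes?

Schedule: | A 0-6 | C 6-13 | B 13-20 | D 20-22 |
Completion: A=6  B=20  C=13  D=22
Waiting = turnaround − burst: A=0, B=12, C=0, D=17
Total waiting = 0 + 12 + 0 + 17 = 29

29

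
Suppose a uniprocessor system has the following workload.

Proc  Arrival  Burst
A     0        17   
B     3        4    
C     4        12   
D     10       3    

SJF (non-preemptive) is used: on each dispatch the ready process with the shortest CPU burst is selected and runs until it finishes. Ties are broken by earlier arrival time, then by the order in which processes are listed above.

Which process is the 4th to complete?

Timeline: | A 0-17 | D 17-20 | B 20-24 | C 24-36 |
Completion: A=17  B=24  C=36  D=20
Turnaround (C−A): A=17  B=21  C=32  D=10
Finish order: A → D → B → C

C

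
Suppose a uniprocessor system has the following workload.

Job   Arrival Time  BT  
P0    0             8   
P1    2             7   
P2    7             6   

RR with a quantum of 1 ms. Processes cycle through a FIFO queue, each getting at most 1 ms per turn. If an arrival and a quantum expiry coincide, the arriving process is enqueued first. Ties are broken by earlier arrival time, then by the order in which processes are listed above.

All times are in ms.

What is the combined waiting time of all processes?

Schedule: | P0 0-2 | P1 2-3 | P0 3-4 | P1 4-5 | P0 5-6 | P1 6-7 | P0 7-8 | P2 8-9 | P1 9-10 | P0 10-11 | P2 11-12 | P1 12-13 | P0 13-14 | P2 14-15 | P1 15-16 | P0 16-17 | P2 17-18 | P1 18-19 | P2 19-21 |
Completion: P0=17  P1=19  P2=21
Waiting = turnaround − burst: P0=9, P1=10, P2=8
Total waiting = 9 + 10 + 8 = 27

27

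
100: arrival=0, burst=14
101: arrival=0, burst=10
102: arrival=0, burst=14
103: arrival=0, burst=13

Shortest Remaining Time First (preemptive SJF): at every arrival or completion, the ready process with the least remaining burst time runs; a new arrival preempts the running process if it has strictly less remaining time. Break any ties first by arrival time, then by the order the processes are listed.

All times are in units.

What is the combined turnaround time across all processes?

Schedule: | 101 0-10 | 103 10-23 | 100 23-37 | 102 37-51 |
Completion: 100=37  101=10  102=51  103=23
Turnaround (C−A): 100=37  101=10  102=51  103=23
Turnaround = completion − arrival: 100=37, 101=10, 102=51, 103=23
Total turnaround = 37 + 10 + 51 + 23 = 121

121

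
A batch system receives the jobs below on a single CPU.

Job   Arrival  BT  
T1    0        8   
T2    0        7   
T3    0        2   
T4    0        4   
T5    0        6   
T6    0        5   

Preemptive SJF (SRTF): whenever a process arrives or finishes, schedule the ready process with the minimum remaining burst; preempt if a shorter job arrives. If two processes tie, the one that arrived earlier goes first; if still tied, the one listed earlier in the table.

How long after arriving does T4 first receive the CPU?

Gantt: | T3 0-2 | T4 2-6 | T6 6-11 | T5 11-17 | T2 17-24 | T1 24-32 |
Completion: T1=32  T2=24  T3=2  T4=6  T5=17  T6=11
Turnaround (C−A): T1=32  T2=24  T3=2  T4=6  T5=17  T6=11
Response(T4) = first start − arrival = 2 − 0 = 2

2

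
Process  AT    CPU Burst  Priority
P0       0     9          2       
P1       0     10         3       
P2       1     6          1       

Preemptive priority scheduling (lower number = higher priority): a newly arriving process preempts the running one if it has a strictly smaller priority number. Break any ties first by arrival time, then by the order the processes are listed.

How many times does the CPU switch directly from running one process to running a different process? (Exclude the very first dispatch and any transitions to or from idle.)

Timeline: | P0 0-1 | P2 1-7 | P0 7-15 | P1 15-25 |
Completion: P0=15  P1=25  P2=7

3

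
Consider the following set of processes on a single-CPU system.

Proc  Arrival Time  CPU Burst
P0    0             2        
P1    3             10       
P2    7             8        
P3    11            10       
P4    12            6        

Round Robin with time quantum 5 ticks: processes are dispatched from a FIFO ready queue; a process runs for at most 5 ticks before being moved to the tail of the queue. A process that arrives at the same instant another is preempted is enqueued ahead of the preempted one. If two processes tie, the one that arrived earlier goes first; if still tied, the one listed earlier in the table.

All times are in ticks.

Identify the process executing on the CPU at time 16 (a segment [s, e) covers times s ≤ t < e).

Timeline: | P0 0-2 | idle 2-3 | P1 3-8 | P2 8-13 | P1 13-18 | P3 18-23 | P4 23-28 | P2 28-31 | P3 31-36 | P4 36-37 |
Completion: P0=2  P1=18  P2=31  P3=36  P4=37

P1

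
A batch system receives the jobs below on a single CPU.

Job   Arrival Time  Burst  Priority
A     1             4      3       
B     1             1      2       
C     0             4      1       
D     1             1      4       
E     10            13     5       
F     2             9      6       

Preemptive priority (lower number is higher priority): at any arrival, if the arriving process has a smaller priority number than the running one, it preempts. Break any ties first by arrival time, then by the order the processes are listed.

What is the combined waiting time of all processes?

Schedule: | C 0-4 | B 4-5 | A 5-9 | D 9-10 | E 10-23 | F 23-32 |
Completion: A=9  B=5  C=4  D=10  E=23  F=32
Turnaround (C−A): A=8  B=4  C=4  D=9  E=13  F=30
Waiting = turnaround − burst: A=4, B=3, C=0, D=8, E=0, F=21
Total waiting = 4 + 3 + 0 + 8 + 0 + 21 = 36

36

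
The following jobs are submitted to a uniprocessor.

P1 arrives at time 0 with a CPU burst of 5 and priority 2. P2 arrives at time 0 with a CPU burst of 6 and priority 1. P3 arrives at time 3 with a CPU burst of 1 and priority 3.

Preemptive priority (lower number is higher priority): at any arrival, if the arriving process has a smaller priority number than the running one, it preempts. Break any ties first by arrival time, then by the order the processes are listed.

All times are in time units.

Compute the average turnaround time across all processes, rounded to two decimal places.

8.67

Gantt: | P2 0-6 | P1 6-11 | P3 11-12 |
Completion: P1=11  P2=6  P3=12
Turnaround times: P1=11, P2=6, P3=9
Average turnaround = (11+6+9) / 3 = 26/3 = 8.67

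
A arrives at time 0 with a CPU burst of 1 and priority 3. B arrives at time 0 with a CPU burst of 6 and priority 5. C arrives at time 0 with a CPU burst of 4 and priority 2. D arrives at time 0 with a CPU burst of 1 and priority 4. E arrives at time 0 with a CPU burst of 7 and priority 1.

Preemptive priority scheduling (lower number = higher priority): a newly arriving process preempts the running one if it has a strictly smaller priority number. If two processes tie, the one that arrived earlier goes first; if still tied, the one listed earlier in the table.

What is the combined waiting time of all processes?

43

Schedule: | E 0-7 | C 7-11 | A 11-12 | D 12-13 | B 13-19 |
Completion: A=12  B=19  C=11  D=13  E=7
Turnaround (C−A): A=12  B=19  C=11  D=13  E=7
Waiting = turnaround − burst: A=11, B=13, C=7, D=12, E=0
Total waiting = 11 + 13 + 7 + 12 + 0 = 43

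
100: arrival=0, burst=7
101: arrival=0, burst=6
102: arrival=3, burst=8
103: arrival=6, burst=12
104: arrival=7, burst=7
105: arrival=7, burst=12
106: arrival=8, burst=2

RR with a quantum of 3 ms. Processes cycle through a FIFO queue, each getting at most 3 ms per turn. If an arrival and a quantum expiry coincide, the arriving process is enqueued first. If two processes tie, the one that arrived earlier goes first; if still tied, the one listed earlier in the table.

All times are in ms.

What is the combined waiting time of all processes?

Schedule: | 100 0-3 | 101 3-6 | 102 6-9 | 100 9-12 | 103 12-15 | 101 15-18 | 104 18-21 | 105 21-24 | 106 24-26 | 102 26-29 | 100 29-30 | 103 30-33 | 104 33-36 | 105 36-39 | 102 39-41 | 103 41-44 | 104 44-45 | 105 45-48 | 103 48-51 | 105 51-54 |
Completion: 100=30  101=18  102=41  103=51  104=45  105=54  106=26
Waiting = turnaround − burst: 100=23, 101=12, 102=30, 103=33, 104=31, 105=35, 106=16
Total waiting = 23 + 12 + 30 + 33 + 31 + 35 + 16 = 180

180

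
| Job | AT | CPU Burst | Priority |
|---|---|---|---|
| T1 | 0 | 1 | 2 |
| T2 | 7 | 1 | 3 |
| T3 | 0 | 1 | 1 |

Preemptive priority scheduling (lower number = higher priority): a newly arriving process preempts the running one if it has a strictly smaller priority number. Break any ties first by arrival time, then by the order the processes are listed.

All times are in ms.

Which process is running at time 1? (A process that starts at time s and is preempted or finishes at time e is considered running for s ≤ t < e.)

Timeline: | T3 0-1 | T1 1-2 | idle 2-7 | T2 7-8 |
Completion: T1=2  T2=8  T3=1
Turnaround (C−A): T1=2  T2=1  T3=1

T1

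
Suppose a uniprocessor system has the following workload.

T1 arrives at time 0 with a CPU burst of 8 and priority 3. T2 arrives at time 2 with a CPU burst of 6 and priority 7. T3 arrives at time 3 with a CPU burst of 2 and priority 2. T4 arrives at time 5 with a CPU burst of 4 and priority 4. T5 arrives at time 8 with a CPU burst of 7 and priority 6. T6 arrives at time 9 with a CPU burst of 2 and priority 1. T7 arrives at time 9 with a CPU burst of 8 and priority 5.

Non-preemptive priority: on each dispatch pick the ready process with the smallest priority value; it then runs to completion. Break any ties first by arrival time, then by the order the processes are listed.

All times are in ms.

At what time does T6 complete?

Timeline: | T1 0-8 | T3 8-10 | T6 10-12 | T4 12-16 | T7 16-24 | T5 24-31 | T2 31-37 |
Completion: T1=8  T2=37  T3=10  T4=16  T5=31  T6=12  T7=24
Turnaround (C−A): T1=8  T2=35  T3=7  T4=11  T5=23  T6=3  T7=15

12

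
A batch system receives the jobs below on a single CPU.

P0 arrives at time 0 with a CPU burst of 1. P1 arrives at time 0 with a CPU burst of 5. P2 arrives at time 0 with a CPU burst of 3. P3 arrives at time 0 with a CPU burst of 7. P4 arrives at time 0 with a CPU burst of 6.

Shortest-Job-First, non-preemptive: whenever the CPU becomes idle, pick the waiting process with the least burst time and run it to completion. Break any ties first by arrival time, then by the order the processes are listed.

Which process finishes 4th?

P4

Schedule: | P0 0-1 | P2 1-4 | P1 4-9 | P4 9-15 | P3 15-22 |
Completion: P0=1  P1=9  P2=4  P3=22  P4=15
Finish order: P0 → P2 → P1 → P4 → P3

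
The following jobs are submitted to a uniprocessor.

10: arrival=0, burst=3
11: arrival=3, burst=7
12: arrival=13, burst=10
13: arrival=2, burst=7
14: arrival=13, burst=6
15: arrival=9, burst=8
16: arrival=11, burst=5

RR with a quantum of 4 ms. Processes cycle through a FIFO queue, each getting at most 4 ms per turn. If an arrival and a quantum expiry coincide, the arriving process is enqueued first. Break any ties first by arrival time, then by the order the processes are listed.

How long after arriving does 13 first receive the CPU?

Gantt: | 10 0-3 | 13 3-7 | 11 7-11 | 13 11-14 | 15 14-18 | 16 18-22 | 11 22-25 | 12 25-29 | 14 29-33 | 15 33-37 | 16 37-38 | 12 38-42 | 14 42-44 | 12 44-46 |
Completion: 10=3  11=25  12=46  13=14  14=44  15=37  16=38
Response(13) = first start − arrival = 3 − 2 = 1

1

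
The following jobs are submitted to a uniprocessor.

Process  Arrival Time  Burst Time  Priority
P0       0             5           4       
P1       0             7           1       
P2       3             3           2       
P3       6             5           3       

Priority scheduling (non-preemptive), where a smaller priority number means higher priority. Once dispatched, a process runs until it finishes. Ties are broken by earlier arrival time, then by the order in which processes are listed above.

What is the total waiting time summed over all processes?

23

Schedule: | P1 0-7 | P2 7-10 | P3 10-15 | P0 15-20 |
Completion: P0=20  P1=7  P2=10  P3=15
Waiting = turnaround − burst: P0=15, P1=0, P2=4, P3=4
Total waiting = 15 + 0 + 4 + 4 = 23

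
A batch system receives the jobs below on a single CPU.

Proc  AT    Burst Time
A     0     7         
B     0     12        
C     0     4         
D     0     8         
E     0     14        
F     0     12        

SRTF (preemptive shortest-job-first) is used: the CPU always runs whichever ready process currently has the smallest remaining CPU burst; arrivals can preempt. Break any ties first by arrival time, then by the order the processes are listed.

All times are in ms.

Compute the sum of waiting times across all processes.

Schedule: | C 0-4 | A 4-11 | D 11-19 | B 19-31 | F 31-43 | E 43-57 |
Completion: A=11  B=31  C=4  D=19  E=57  F=43
Turnaround (C−A): A=11  B=31  C=4  D=19  E=57  F=43
Waiting = turnaround − burst: A=4, B=19, C=0, D=11, E=43, F=31
Total waiting = 4 + 19 + 0 + 11 + 43 + 31 = 108

108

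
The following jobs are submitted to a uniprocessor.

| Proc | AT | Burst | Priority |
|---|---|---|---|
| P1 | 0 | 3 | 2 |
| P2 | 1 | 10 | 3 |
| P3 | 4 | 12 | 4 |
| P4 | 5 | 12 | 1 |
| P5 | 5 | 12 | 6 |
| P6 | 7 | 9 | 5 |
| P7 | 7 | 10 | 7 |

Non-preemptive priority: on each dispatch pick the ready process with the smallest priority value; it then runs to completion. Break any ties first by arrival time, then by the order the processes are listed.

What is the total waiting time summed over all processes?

Gantt: | P1 0-3 | P2 3-13 | P4 13-25 | P3 25-37 | P6 37-46 | P5 46-58 | P7 58-68 |
Completion: P1=3  P2=13  P3=37  P4=25  P5=58  P6=46  P7=68
Waiting = turnaround − burst: P1=0, P2=2, P3=21, P4=8, P5=41, P6=30, P7=51
Total waiting = 0 + 2 + 21 + 8 + 41 + 30 + 51 = 153

153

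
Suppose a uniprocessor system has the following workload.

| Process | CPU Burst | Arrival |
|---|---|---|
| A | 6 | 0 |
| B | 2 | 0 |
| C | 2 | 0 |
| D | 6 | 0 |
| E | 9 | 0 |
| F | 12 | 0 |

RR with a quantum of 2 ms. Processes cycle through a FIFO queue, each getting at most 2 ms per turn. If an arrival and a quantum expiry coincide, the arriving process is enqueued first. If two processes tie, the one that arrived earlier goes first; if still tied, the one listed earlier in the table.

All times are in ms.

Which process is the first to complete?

Timeline: | A 0-2 | B 2-4 | C 4-6 | D 6-8 | E 8-10 | F 10-12 | A 12-14 | D 14-16 | E 16-18 | F 18-20 | A 20-22 | D 22-24 | E 24-26 | F 26-28 | E 28-30 | F 30-32 | E 32-33 | F 33-37 |
Completion: A=22  B=4  C=6  D=24  E=33  F=37
Finish order: B → C → A → D → E → F

B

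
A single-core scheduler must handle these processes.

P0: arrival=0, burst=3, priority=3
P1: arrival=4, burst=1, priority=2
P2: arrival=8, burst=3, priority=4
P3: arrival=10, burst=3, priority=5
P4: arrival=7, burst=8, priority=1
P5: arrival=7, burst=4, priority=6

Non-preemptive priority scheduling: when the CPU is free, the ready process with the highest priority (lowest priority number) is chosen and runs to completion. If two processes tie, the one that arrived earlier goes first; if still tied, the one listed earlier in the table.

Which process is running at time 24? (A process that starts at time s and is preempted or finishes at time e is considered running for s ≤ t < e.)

P5

Gantt: | P0 0-3 | idle 3-4 | P1 4-5 | idle 5-7 | P4 7-15 | P2 15-18 | P3 18-21 | P5 21-25 |
Completion: P0=3  P1=5  P2=18  P3=21  P4=15  P5=25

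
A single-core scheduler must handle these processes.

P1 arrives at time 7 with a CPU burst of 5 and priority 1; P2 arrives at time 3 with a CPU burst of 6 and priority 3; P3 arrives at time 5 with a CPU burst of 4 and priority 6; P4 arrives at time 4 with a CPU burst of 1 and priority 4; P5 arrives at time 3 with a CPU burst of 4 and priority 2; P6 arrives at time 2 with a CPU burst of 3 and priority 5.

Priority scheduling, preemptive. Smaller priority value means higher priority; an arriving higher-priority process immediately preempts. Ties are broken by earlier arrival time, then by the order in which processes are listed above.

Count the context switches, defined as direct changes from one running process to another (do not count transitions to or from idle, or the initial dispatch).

6

Gantt: | idle 0-2 | P6 2-3 | P5 3-7 | P1 7-12 | P2 12-18 | P4 18-19 | P6 19-21 | P3 21-25 |
Completion: P1=12  P2=18  P3=25  P4=19  P5=7  P6=21
Turnaround (C−A): P1=5  P2=15  P3=20  P4=15  P5=4  P6=19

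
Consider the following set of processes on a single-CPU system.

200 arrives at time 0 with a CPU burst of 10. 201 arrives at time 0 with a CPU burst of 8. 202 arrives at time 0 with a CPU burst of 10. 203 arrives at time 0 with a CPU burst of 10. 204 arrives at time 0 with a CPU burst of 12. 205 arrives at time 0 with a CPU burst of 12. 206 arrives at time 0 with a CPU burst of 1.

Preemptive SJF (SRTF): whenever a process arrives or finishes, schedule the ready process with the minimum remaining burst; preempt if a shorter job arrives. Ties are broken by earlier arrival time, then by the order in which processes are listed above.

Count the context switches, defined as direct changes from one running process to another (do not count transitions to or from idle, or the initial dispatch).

Timeline: | 206 0-1 | 201 1-9 | 200 9-19 | 202 19-29 | 203 29-39 | 204 39-51 | 205 51-63 |
Completion: 200=19  201=9  202=29  203=39  204=51  205=63  206=1
Turnaround (C−A): 200=19  201=9  202=29  203=39  204=51  205=63  206=1

6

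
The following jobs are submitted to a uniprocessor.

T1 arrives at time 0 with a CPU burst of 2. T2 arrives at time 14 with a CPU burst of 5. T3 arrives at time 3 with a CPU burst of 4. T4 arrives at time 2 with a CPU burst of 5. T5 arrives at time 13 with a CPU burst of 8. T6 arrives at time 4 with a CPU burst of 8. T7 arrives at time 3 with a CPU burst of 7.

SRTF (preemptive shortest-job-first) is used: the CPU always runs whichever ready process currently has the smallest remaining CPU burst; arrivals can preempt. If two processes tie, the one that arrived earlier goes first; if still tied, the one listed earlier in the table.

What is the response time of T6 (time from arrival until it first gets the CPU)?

19

Schedule: | T1 0-2 | T4 2-7 | T3 7-11 | T7 11-18 | T2 18-23 | T6 23-31 | T5 31-39 |
Completion: T1=2  T2=23  T3=11  T4=7  T5=39  T6=31  T7=18
Turnaround (C−A): T1=2  T2=9  T3=8  T4=5  T5=26  T6=27  T7=15
Response(T6) = first start − arrival = 23 − 4 = 19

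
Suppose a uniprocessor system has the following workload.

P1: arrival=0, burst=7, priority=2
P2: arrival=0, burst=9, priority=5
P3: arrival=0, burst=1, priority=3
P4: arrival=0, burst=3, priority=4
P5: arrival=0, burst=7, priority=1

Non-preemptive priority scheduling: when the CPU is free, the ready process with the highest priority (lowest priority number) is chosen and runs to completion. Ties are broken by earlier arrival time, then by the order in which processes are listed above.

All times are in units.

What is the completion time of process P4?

18

Schedule: | P5 0-7 | P1 7-14 | P3 14-15 | P4 15-18 | P2 18-27 |
Completion: P1=14  P2=27  P3=15  P4=18  P5=7
Turnaround (C−A): P1=14  P2=27  P3=15  P4=18  P5=7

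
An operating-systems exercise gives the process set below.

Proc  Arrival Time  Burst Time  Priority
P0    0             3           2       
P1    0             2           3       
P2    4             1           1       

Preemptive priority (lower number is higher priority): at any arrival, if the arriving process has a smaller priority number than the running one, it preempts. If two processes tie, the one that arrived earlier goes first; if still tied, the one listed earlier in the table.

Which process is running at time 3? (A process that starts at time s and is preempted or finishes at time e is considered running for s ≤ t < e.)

P1

Gantt: | P0 0-3 | P1 3-4 | P2 4-5 | P1 5-6 |
Completion: P0=3  P1=6  P2=5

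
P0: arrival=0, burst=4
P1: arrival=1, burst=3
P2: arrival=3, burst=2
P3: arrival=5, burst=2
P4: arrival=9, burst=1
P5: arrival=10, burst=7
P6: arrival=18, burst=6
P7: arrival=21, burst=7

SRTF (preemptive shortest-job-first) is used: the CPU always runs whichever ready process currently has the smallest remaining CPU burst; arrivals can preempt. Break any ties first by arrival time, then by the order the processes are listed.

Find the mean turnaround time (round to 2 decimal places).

Gantt: | P0 0-4 | P2 4-6 | P3 6-8 | P1 8-9 | P4 9-10 | P1 10-12 | P5 12-19 | P6 19-25 | P7 25-32 |
Completion: P0=4  P1=12  P2=6  P3=8  P4=10  P5=19  P6=25  P7=32
Turnaround (C−A): P0=4  P1=11  P2=3  P3=3  P4=1  P5=9  P6=7  P7=11
Turnaround times: P0=4, P1=11, P2=3, P3=3, P4=1, P5=9, P6=7, P7=11
Average turnaround = (4+11+3+3+1+9+7+11) / 8 = 49/8 = 6.13

6.13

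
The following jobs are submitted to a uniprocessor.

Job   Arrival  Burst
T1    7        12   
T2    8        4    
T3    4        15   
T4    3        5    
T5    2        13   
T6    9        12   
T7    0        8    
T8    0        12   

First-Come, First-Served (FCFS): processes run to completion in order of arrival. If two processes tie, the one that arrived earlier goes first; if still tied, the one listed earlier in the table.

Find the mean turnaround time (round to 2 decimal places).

Gantt: | T7 0-8 | T8 8-20 | T5 20-33 | T4 33-38 | T3 38-53 | T1 53-65 | T2 65-69 | T6 69-81 |
Completion: T1=65  T2=69  T3=53  T4=38  T5=33  T6=81  T7=8  T8=20
Turnaround (C−A): T1=58  T2=61  T3=49  T4=35  T5=31  T6=72  T7=8  T8=20
Turnaround times: T1=58, T2=61, T3=49, T4=35, T5=31, T6=72, T7=8, T8=20
Average turnaround = (58+61+49+35+31+72+8+20) / 8 = 334/8 = 41.75

41.75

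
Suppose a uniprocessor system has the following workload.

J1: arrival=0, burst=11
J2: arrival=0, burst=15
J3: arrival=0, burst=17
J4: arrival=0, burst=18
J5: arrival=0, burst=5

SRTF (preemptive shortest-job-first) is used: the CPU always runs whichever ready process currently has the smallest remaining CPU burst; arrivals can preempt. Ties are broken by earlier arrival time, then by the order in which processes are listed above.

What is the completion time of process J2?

Timeline: | J5 0-5 | J1 5-16 | J2 16-31 | J3 31-48 | J4 48-66 |
Completion: J1=16  J2=31  J3=48  J4=66  J5=5
Turnaround (C−A): J1=16  J2=31  J3=48  J4=66  J5=5

31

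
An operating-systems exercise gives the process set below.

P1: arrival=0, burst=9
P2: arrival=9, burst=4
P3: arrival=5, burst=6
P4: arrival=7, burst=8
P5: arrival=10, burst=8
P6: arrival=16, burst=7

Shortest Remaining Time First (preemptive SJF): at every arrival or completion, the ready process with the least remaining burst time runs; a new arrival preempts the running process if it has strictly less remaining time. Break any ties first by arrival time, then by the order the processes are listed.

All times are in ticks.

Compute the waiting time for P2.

0

Timeline: | P1 0-9 | P2 9-13 | P3 13-19 | P6 19-26 | P4 26-34 | P5 34-42 |
Completion: P1=9  P2=13  P3=19  P4=34  P5=42  P6=26
Turnaround (C−A): P1=9  P2=4  P3=14  P4=27  P5=32  P6=10
Waiting(P2) = turnaround − burst = 4 − 4 = 0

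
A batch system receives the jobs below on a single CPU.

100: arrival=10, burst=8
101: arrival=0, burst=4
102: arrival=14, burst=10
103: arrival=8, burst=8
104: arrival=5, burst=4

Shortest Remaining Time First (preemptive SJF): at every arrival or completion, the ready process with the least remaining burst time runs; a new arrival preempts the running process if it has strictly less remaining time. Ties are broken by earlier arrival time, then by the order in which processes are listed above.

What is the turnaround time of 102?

Timeline: | 101 0-4 | idle 4-5 | 104 5-9 | 103 9-17 | 100 17-25 | 102 25-35 |
Completion: 100=25  101=4  102=35  103=17  104=9
Turnaround (C−A): 100=15  101=4  102=21  103=9  104=4
Turnaround(102) = completion − arrival = 35 − 14 = 21

21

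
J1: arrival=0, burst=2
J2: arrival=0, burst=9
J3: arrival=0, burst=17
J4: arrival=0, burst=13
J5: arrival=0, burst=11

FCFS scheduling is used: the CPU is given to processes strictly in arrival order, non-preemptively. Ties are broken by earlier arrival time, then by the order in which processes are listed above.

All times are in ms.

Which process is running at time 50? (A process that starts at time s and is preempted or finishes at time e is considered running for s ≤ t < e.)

J5

Schedule: | J1 0-2 | J2 2-11 | J3 11-28 | J4 28-41 | J5 41-52 |
Completion: J1=2  J2=11  J3=28  J4=41  J5=52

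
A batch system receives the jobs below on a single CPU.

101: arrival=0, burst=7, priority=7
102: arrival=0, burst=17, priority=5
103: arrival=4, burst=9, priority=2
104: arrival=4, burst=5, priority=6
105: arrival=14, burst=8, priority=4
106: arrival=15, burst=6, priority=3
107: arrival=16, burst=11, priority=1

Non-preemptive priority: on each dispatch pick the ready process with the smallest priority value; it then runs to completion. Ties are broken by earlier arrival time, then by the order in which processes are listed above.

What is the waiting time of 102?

0

Gantt: | 102 0-17 | 107 17-28 | 103 28-37 | 106 37-43 | 105 43-51 | 104 51-56 | 101 56-63 |
Completion: 101=63  102=17  103=37  104=56  105=51  106=43  107=28
Turnaround (C−A): 101=63  102=17  103=33  104=52  105=37  106=28  107=12
Waiting(102) = turnaround − burst = 17 − 17 = 0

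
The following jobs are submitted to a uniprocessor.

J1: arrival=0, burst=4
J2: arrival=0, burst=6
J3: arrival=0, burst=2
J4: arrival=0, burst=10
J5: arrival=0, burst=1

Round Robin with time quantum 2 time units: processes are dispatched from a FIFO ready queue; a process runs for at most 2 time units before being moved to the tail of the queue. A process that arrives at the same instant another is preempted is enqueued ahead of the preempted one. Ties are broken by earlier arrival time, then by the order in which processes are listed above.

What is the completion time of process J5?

Schedule: | J1 0-2 | J2 2-4 | J3 4-6 | J4 6-8 | J5 8-9 | J1 9-11 | J2 11-13 | J4 13-15 | J2 15-17 | J4 17-23 |
Completion: J1=11  J2=17  J3=6  J4=23  J5=9

9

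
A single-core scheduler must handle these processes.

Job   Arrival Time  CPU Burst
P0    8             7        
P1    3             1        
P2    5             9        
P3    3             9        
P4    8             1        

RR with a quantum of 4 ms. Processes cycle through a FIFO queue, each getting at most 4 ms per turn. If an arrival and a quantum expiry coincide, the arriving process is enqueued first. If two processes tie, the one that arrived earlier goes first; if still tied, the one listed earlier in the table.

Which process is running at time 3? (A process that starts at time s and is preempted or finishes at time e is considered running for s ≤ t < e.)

P1

Gantt: | idle 0-3 | P1 3-4 | P3 4-8 | P2 8-12 | P0 12-16 | P4 16-17 | P3 17-21 | P2 21-25 | P0 25-28 | P3 28-29 | P2 29-30 |
Completion: P0=28  P1=4  P2=30  P3=29  P4=17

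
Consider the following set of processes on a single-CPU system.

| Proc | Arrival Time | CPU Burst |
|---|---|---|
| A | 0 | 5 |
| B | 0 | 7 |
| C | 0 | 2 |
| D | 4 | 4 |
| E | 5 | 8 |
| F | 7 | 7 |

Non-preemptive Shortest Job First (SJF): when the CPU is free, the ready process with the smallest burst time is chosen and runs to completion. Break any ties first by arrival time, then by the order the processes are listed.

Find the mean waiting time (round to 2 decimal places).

7.83

Gantt: | C 0-2 | A 2-7 | D 7-11 | B 11-18 | F 18-25 | E 25-33 |
Completion: A=7  B=18  C=2  D=11  E=33  F=25
Turnaround (C−A): A=7  B=18  C=2  D=7  E=28  F=18
Waiting times: A=2, B=11, C=0, D=3, E=20, F=11
Average waiting = (2+11+0+3+20+11) / 6 = 47/6 = 7.83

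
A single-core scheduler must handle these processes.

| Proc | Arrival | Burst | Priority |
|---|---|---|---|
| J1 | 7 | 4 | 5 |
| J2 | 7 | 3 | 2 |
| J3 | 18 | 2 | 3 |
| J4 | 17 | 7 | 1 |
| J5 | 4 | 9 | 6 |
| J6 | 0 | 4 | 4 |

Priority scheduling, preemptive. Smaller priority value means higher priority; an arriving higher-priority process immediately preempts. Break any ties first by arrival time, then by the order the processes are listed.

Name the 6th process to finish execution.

Schedule: | J6 0-4 | J5 4-7 | J2 7-10 | J1 10-14 | J5 14-17 | J4 17-24 | J3 24-26 | J5 26-29 |
Completion: J1=14  J2=10  J3=26  J4=24  J5=29  J6=4
Turnaround (C−A): J1=7  J2=3  J3=8  J4=7  J5=25  J6=4
Finish order: J6 → J2 → J1 → J4 → J3 → J5

J5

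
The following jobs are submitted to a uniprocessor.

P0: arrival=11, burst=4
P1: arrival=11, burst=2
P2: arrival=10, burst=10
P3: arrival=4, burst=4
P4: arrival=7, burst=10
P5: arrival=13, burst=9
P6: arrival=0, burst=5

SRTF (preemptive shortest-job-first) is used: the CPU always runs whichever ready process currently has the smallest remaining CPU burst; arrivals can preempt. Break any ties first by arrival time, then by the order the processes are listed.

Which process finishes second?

Timeline: | P6 0-5 | P3 5-9 | P4 9-11 | P1 11-13 | P0 13-17 | P4 17-25 | P5 25-34 | P2 34-44 |
Completion: P0=17  P1=13  P2=44  P3=9  P4=25  P5=34  P6=5
Turnaround (C−A): P0=6  P1=2  P2=34  P3=5  P4=18  P5=21  P6=5
Finish order: P6 → P3 → P1 → P0 → P4 → P5 → P2

P3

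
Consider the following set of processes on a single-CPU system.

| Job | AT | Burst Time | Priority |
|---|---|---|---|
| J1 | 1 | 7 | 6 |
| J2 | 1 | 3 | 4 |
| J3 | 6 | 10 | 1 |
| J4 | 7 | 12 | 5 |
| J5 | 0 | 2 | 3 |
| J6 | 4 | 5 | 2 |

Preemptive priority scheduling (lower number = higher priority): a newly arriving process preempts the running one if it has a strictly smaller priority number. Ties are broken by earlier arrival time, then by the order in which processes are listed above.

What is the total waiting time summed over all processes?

70

Gantt: | J5 0-2 | J2 2-4 | J6 4-6 | J3 6-16 | J6 16-19 | J2 19-20 | J4 20-32 | J1 32-39 |
Completion: J1=39  J2=20  J3=16  J4=32  J5=2  J6=19
Turnaround (C−A): J1=38  J2=19  J3=10  J4=25  J5=2  J6=15
Waiting = turnaround − burst: J1=31, J2=16, J3=0, J4=13, J5=0, J6=10
Total waiting = 31 + 16 + 0 + 13 + 0 + 10 = 70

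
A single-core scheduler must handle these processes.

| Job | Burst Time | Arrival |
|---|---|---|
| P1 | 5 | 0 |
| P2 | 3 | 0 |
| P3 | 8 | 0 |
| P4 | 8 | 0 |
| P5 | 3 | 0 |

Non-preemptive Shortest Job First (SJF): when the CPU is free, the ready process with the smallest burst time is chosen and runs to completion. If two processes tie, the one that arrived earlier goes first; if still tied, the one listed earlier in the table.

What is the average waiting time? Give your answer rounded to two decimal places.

Gantt: | P2 0-3 | P5 3-6 | P1 6-11 | P3 11-19 | P4 19-27 |
Completion: P1=11  P2=3  P3=19  P4=27  P5=6
Turnaround (C−A): P1=11  P2=3  P3=19  P4=27  P5=6
Waiting times: P1=6, P2=0, P3=11, P4=19, P5=3
Average waiting = (6+0+11+19+3) / 5 = 39/5 = 7.80

7.80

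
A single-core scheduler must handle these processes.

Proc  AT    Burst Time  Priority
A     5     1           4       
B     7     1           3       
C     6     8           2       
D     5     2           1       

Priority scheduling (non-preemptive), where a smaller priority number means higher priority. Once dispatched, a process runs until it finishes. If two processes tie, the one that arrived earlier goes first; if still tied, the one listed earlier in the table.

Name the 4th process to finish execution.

Gantt: | idle 0-5 | D 5-7 | C 7-15 | B 15-16 | A 16-17 |
Completion: A=17  B=16  C=15  D=7
Finish order: D → C → B → A

A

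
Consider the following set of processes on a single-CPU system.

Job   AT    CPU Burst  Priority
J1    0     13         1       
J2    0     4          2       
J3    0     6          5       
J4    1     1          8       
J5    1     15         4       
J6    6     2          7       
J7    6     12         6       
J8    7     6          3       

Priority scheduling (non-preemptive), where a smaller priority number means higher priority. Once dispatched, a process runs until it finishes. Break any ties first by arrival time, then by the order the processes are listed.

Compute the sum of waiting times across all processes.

Schedule: | J1 0-13 | J2 13-17 | J8 17-23 | J5 23-38 | J3 38-44 | J7 44-56 | J6 56-58 | J4 58-59 |
Completion: J1=13  J2=17  J3=44  J4=59  J5=38  J6=58  J7=56  J8=23
Waiting = turnaround − burst: J1=0, J2=13, J3=38, J4=57, J5=22, J6=50, J7=38, J8=10
Total waiting = 0 + 13 + 38 + 57 + 22 + 50 + 38 + 10 = 228

228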